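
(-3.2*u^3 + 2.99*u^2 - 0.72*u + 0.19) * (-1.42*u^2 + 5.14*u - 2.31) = 4.544*u^5 - 20.6938*u^4 + 23.783*u^3 - 10.8775*u^2 + 2.6398*u - 0.4389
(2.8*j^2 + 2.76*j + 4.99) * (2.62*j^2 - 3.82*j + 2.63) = 7.336*j^4 - 3.4648*j^3 + 9.8946*j^2 - 11.803*j + 13.1237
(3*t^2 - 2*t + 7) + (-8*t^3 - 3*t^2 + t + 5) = -8*t^3 - t + 12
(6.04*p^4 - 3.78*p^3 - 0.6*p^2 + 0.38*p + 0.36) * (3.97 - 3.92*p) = -23.6768*p^5 + 38.7964*p^4 - 12.6546*p^3 - 3.8716*p^2 + 0.0974000000000002*p + 1.4292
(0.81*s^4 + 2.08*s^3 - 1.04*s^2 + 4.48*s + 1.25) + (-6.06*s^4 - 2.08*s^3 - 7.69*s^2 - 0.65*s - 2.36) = -5.25*s^4 - 8.73*s^2 + 3.83*s - 1.11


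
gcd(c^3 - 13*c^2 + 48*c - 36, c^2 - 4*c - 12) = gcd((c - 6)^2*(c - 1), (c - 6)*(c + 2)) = c - 6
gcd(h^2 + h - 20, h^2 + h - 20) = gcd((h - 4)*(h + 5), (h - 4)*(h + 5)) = h^2 + h - 20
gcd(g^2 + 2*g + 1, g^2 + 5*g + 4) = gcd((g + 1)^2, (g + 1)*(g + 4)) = g + 1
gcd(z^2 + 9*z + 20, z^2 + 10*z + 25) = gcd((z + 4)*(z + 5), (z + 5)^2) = z + 5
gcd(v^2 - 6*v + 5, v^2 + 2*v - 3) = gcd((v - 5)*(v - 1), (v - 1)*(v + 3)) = v - 1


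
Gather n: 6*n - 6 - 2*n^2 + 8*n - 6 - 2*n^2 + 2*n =-4*n^2 + 16*n - 12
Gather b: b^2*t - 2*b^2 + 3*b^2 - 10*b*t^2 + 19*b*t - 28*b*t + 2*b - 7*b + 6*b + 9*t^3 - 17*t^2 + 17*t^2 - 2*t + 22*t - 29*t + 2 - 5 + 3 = b^2*(t + 1) + b*(-10*t^2 - 9*t + 1) + 9*t^3 - 9*t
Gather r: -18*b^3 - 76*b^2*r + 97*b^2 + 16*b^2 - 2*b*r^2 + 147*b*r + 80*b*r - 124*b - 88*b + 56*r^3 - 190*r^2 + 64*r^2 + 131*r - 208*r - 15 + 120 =-18*b^3 + 113*b^2 - 212*b + 56*r^3 + r^2*(-2*b - 126) + r*(-76*b^2 + 227*b - 77) + 105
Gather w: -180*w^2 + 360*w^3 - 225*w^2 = 360*w^3 - 405*w^2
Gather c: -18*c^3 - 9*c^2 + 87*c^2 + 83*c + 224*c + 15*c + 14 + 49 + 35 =-18*c^3 + 78*c^2 + 322*c + 98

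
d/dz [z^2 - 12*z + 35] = 2*z - 12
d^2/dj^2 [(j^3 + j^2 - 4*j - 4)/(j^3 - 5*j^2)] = 12*(j^4 - 2*j^3 + 6*j^2 + 10*j - 50)/(j^4*(j^3 - 15*j^2 + 75*j - 125))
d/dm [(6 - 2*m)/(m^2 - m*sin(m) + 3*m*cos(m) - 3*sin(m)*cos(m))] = 2*(-m^2 + m*sin(m) - 3*m*cos(m) + (3 - m)*(3*m*sin(m) + m*cos(m) - 2*m + sin(m) - 3*cos(m) + 3*cos(2*m)) + 3*sin(2*m)/2)/((m - sin(m))^2*(m + 3*cos(m))^2)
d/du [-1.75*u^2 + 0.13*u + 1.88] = 0.13 - 3.5*u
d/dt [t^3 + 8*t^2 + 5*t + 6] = 3*t^2 + 16*t + 5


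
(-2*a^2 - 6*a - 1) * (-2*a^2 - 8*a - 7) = 4*a^4 + 28*a^3 + 64*a^2 + 50*a + 7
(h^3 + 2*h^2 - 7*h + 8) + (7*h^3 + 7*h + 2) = 8*h^3 + 2*h^2 + 10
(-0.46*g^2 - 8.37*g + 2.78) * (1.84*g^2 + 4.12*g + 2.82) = -0.8464*g^4 - 17.296*g^3 - 30.6664*g^2 - 12.1498*g + 7.8396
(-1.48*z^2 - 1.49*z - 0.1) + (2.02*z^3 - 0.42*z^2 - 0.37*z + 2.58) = 2.02*z^3 - 1.9*z^2 - 1.86*z + 2.48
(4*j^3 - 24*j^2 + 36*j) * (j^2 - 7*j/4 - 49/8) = 4*j^5 - 31*j^4 + 107*j^3/2 + 84*j^2 - 441*j/2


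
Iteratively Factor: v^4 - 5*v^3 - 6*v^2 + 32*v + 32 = (v - 4)*(v^3 - v^2 - 10*v - 8) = (v - 4)*(v + 1)*(v^2 - 2*v - 8) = (v - 4)*(v + 1)*(v + 2)*(v - 4)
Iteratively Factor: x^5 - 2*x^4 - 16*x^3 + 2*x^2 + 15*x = (x + 1)*(x^4 - 3*x^3 - 13*x^2 + 15*x) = x*(x + 1)*(x^3 - 3*x^2 - 13*x + 15) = x*(x - 5)*(x + 1)*(x^2 + 2*x - 3) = x*(x - 5)*(x - 1)*(x + 1)*(x + 3)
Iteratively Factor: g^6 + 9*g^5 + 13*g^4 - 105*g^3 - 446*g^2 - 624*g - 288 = (g + 4)*(g^5 + 5*g^4 - 7*g^3 - 77*g^2 - 138*g - 72) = (g - 4)*(g + 4)*(g^4 + 9*g^3 + 29*g^2 + 39*g + 18) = (g - 4)*(g + 3)*(g + 4)*(g^3 + 6*g^2 + 11*g + 6) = (g - 4)*(g + 3)^2*(g + 4)*(g^2 + 3*g + 2) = (g - 4)*(g + 1)*(g + 3)^2*(g + 4)*(g + 2)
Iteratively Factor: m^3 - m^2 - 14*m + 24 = (m - 2)*(m^2 + m - 12) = (m - 3)*(m - 2)*(m + 4)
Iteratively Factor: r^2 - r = (r)*(r - 1)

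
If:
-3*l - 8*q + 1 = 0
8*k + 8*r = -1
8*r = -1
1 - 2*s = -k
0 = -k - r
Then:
No Solution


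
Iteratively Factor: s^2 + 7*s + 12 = (s + 3)*(s + 4)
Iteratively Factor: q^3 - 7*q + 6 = (q - 2)*(q^2 + 2*q - 3) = (q - 2)*(q - 1)*(q + 3)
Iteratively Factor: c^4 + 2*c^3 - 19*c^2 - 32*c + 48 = (c - 1)*(c^3 + 3*c^2 - 16*c - 48) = (c - 1)*(c + 3)*(c^2 - 16) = (c - 4)*(c - 1)*(c + 3)*(c + 4)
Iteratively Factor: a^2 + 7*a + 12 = (a + 3)*(a + 4)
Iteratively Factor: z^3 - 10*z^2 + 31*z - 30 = (z - 5)*(z^2 - 5*z + 6) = (z - 5)*(z - 3)*(z - 2)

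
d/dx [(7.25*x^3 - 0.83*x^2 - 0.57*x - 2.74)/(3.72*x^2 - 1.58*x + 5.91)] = (26.97*x^4 - 22.91*x^3 + 131.9743*x^2 + 10.575*x - 7.6979)/(13.8384*x^4 - 11.7552*x^3 + 46.4668*x^2 - 18.6756*x + 34.9281)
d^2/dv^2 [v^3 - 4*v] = 6*v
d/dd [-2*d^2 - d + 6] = -4*d - 1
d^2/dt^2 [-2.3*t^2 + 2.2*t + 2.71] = -4.60000000000000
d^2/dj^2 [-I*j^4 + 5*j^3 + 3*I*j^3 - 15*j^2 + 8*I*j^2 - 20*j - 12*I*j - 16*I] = -12*I*j^2 + j*(30 + 18*I) - 30 + 16*I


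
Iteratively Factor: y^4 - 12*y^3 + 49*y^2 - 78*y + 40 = (y - 2)*(y^3 - 10*y^2 + 29*y - 20) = (y - 2)*(y - 1)*(y^2 - 9*y + 20) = (y - 5)*(y - 2)*(y - 1)*(y - 4)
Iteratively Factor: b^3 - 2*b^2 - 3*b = (b - 3)*(b^2 + b) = b*(b - 3)*(b + 1)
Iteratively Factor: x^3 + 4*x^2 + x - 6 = (x - 1)*(x^2 + 5*x + 6) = (x - 1)*(x + 2)*(x + 3)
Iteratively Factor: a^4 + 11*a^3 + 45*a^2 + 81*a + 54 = (a + 3)*(a^3 + 8*a^2 + 21*a + 18) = (a + 3)^2*(a^2 + 5*a + 6) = (a + 2)*(a + 3)^2*(a + 3)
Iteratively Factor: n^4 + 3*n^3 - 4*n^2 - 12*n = (n)*(n^3 + 3*n^2 - 4*n - 12) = n*(n - 2)*(n^2 + 5*n + 6) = n*(n - 2)*(n + 3)*(n + 2)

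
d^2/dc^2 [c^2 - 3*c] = 2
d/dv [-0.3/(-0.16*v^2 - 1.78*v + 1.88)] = (-0.096*v - 0.534)/(0.16*v^2 + 1.78*v - 1.88)^2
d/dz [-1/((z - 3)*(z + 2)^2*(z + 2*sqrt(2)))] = ((z - 3)*(z + 2) + 2*(z - 3)*(z + 2*sqrt(2)) + (z + 2)*(z + 2*sqrt(2)))/((z - 3)^2*(z + 2)^3*(z + 2*sqrt(2))^2)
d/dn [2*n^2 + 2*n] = 4*n + 2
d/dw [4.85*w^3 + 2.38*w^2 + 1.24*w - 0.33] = 14.55*w^2 + 4.76*w + 1.24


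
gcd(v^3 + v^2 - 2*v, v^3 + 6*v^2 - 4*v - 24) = v + 2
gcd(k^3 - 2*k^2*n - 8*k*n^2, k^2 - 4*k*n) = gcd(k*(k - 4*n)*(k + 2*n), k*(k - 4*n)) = k^2 - 4*k*n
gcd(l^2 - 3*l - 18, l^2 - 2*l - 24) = l - 6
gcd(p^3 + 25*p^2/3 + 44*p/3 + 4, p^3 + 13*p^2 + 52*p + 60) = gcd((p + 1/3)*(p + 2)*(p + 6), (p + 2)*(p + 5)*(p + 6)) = p^2 + 8*p + 12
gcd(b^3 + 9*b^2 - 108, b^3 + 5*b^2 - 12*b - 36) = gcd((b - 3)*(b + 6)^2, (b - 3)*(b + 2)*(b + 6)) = b^2 + 3*b - 18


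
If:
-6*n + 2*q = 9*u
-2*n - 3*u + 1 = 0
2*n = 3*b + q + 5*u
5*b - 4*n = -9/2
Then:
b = -17/22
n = 7/44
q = 3/2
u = 5/22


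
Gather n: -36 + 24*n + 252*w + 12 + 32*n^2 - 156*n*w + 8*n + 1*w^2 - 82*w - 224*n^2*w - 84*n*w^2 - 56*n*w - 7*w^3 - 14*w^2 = n^2*(32 - 224*w) + n*(-84*w^2 - 212*w + 32) - 7*w^3 - 13*w^2 + 170*w - 24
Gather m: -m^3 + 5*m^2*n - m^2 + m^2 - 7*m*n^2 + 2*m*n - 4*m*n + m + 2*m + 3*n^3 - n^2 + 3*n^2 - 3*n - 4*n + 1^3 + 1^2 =-m^3 + 5*m^2*n + m*(-7*n^2 - 2*n + 3) + 3*n^3 + 2*n^2 - 7*n + 2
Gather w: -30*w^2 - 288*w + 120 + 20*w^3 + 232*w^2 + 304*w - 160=20*w^3 + 202*w^2 + 16*w - 40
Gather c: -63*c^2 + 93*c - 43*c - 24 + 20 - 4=-63*c^2 + 50*c - 8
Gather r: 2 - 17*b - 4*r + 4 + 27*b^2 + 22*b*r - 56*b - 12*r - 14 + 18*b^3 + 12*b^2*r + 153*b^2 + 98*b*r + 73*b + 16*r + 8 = 18*b^3 + 180*b^2 + r*(12*b^2 + 120*b)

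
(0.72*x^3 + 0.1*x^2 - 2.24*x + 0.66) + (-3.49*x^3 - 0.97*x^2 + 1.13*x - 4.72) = -2.77*x^3 - 0.87*x^2 - 1.11*x - 4.06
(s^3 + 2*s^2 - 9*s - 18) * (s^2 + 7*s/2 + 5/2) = s^5 + 11*s^4/2 + s^3/2 - 89*s^2/2 - 171*s/2 - 45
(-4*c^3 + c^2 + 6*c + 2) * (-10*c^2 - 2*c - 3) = 40*c^5 - 2*c^4 - 50*c^3 - 35*c^2 - 22*c - 6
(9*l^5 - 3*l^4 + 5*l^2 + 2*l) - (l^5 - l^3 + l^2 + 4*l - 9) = 8*l^5 - 3*l^4 + l^3 + 4*l^2 - 2*l + 9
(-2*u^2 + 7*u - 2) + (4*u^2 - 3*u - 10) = 2*u^2 + 4*u - 12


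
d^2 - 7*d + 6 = (d - 6)*(d - 1)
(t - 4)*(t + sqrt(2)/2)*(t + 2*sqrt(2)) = t^3 - 4*t^2 + 5*sqrt(2)*t^2/2 - 10*sqrt(2)*t + 2*t - 8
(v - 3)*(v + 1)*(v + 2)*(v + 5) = v^4 + 5*v^3 - 7*v^2 - 41*v - 30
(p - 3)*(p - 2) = p^2 - 5*p + 6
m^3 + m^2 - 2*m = m*(m - 1)*(m + 2)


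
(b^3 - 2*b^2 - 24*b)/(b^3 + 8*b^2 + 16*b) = (b - 6)/(b + 4)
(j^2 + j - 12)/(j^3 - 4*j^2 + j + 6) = (j + 4)/(j^2 - j - 2)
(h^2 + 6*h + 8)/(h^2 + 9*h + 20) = (h + 2)/(h + 5)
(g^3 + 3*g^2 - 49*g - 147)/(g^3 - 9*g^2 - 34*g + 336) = (g^2 + 10*g + 21)/(g^2 - 2*g - 48)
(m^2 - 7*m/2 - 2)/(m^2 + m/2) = (m - 4)/m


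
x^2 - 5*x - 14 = (x - 7)*(x + 2)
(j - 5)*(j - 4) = j^2 - 9*j + 20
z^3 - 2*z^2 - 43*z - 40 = (z - 8)*(z + 1)*(z + 5)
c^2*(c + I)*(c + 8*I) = c^4 + 9*I*c^3 - 8*c^2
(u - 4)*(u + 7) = u^2 + 3*u - 28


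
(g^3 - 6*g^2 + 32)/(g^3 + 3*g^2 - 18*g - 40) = (g - 4)/(g + 5)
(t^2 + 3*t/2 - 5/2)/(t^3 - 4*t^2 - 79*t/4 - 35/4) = 2*(t - 1)/(2*t^2 - 13*t - 7)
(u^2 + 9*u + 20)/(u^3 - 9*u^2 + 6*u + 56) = (u^2 + 9*u + 20)/(u^3 - 9*u^2 + 6*u + 56)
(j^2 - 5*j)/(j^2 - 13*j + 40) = j/(j - 8)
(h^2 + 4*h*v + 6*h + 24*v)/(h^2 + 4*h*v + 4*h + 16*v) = (h + 6)/(h + 4)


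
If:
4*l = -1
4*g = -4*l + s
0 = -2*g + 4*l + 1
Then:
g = 0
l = -1/4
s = -1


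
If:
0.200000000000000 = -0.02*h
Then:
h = -10.00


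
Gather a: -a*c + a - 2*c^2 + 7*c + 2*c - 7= a*(1 - c) - 2*c^2 + 9*c - 7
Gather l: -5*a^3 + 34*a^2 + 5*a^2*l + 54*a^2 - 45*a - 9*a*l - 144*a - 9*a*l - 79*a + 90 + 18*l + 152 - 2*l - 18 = -5*a^3 + 88*a^2 - 268*a + l*(5*a^2 - 18*a + 16) + 224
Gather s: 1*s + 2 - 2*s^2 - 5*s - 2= -2*s^2 - 4*s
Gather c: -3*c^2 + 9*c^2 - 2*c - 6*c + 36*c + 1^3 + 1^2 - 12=6*c^2 + 28*c - 10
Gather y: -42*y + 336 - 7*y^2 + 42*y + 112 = 448 - 7*y^2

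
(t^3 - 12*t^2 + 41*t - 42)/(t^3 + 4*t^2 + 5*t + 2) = (t^3 - 12*t^2 + 41*t - 42)/(t^3 + 4*t^2 + 5*t + 2)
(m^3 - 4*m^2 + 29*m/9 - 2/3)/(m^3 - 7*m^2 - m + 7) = (m^3 - 4*m^2 + 29*m/9 - 2/3)/(m^3 - 7*m^2 - m + 7)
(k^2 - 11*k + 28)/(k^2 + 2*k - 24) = (k - 7)/(k + 6)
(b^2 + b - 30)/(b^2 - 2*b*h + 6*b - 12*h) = (b - 5)/(b - 2*h)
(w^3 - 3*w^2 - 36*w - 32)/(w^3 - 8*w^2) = 1 + 5/w + 4/w^2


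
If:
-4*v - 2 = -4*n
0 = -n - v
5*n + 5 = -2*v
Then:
No Solution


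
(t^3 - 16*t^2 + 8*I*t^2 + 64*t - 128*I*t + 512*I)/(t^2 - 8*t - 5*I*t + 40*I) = (t^2 + 8*t*(-1 + I) - 64*I)/(t - 5*I)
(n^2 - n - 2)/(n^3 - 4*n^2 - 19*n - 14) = (n - 2)/(n^2 - 5*n - 14)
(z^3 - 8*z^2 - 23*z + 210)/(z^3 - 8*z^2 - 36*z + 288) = (z^2 - 2*z - 35)/(z^2 - 2*z - 48)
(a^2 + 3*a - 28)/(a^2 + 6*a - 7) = (a - 4)/(a - 1)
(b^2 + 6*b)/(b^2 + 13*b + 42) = b/(b + 7)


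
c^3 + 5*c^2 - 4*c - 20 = (c - 2)*(c + 2)*(c + 5)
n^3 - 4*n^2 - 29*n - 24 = (n - 8)*(n + 1)*(n + 3)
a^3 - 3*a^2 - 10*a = a*(a - 5)*(a + 2)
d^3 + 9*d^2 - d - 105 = (d - 3)*(d + 5)*(d + 7)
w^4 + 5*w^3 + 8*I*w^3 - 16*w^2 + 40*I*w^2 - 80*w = w*(w + 5)*(w + 4*I)^2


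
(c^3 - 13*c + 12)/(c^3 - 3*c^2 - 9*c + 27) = (c^2 + 3*c - 4)/(c^2 - 9)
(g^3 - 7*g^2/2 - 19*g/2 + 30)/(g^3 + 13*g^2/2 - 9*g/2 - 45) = (g - 4)/(g + 6)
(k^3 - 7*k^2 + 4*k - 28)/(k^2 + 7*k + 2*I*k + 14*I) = (k^2 - k*(7 + 2*I) + 14*I)/(k + 7)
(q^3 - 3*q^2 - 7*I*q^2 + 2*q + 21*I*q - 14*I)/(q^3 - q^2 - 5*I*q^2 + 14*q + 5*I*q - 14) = (q - 2)/(q + 2*I)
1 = 1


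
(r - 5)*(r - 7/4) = r^2 - 27*r/4 + 35/4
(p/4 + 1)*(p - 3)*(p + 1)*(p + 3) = p^4/4 + 5*p^3/4 - 5*p^2/4 - 45*p/4 - 9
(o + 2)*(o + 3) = o^2 + 5*o + 6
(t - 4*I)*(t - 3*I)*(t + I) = t^3 - 6*I*t^2 - 5*t - 12*I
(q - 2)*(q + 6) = q^2 + 4*q - 12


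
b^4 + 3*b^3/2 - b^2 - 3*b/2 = b*(b - 1)*(b + 1)*(b + 3/2)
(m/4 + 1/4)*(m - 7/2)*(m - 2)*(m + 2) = m^4/4 - 5*m^3/8 - 15*m^2/8 + 5*m/2 + 7/2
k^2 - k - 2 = (k - 2)*(k + 1)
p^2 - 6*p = p*(p - 6)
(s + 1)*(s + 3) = s^2 + 4*s + 3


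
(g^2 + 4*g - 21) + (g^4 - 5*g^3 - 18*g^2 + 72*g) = g^4 - 5*g^3 - 17*g^2 + 76*g - 21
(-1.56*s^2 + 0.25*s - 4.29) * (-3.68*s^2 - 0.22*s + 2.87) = 5.7408*s^4 - 0.5768*s^3 + 11.255*s^2 + 1.6613*s - 12.3123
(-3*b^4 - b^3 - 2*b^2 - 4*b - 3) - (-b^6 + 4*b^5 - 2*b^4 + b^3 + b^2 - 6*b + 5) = b^6 - 4*b^5 - b^4 - 2*b^3 - 3*b^2 + 2*b - 8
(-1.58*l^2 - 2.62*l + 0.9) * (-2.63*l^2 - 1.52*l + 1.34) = 4.1554*l^4 + 9.2922*l^3 - 0.5018*l^2 - 4.8788*l + 1.206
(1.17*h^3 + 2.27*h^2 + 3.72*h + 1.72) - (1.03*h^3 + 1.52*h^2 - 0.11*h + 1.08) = 0.14*h^3 + 0.75*h^2 + 3.83*h + 0.64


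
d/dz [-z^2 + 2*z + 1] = 2 - 2*z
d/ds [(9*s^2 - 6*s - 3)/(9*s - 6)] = (9*s^2 - 12*s + 7)/(9*s^2 - 12*s + 4)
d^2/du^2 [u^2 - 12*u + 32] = 2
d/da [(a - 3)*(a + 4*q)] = 2*a + 4*q - 3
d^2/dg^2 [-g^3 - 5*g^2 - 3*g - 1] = -6*g - 10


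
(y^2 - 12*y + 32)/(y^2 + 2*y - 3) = (y^2 - 12*y + 32)/(y^2 + 2*y - 3)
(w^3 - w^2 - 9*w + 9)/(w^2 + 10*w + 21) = (w^2 - 4*w + 3)/(w + 7)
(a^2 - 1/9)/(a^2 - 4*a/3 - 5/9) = (3*a - 1)/(3*a - 5)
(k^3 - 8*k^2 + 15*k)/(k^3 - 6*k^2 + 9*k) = (k - 5)/(k - 3)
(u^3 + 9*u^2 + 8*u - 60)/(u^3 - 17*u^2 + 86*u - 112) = (u^2 + 11*u + 30)/(u^2 - 15*u + 56)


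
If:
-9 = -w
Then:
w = 9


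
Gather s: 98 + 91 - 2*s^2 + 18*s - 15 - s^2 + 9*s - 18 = -3*s^2 + 27*s + 156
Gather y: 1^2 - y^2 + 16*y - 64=-y^2 + 16*y - 63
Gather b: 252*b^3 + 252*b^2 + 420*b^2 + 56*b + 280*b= 252*b^3 + 672*b^2 + 336*b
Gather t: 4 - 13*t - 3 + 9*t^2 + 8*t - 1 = 9*t^2 - 5*t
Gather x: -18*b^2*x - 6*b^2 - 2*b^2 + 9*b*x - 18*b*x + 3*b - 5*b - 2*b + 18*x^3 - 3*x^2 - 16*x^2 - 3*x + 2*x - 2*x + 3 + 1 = -8*b^2 - 4*b + 18*x^3 - 19*x^2 + x*(-18*b^2 - 9*b - 3) + 4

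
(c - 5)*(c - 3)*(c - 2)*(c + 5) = c^4 - 5*c^3 - 19*c^2 + 125*c - 150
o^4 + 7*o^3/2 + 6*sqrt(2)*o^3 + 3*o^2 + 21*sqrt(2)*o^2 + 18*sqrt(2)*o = o*(o + 3/2)*(o + 2)*(o + 6*sqrt(2))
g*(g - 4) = g^2 - 4*g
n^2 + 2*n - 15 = (n - 3)*(n + 5)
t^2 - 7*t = t*(t - 7)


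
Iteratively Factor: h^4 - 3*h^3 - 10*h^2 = (h)*(h^3 - 3*h^2 - 10*h) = h^2*(h^2 - 3*h - 10) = h^2*(h - 5)*(h + 2)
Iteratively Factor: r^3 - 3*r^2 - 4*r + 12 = (r - 3)*(r^2 - 4) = (r - 3)*(r - 2)*(r + 2)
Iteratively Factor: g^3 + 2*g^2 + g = (g)*(g^2 + 2*g + 1) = g*(g + 1)*(g + 1)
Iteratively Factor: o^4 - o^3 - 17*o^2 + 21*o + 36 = (o + 1)*(o^3 - 2*o^2 - 15*o + 36) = (o - 3)*(o + 1)*(o^2 + o - 12) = (o - 3)*(o + 1)*(o + 4)*(o - 3)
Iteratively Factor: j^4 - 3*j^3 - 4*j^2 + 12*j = (j)*(j^3 - 3*j^2 - 4*j + 12) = j*(j + 2)*(j^2 - 5*j + 6) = j*(j - 3)*(j + 2)*(j - 2)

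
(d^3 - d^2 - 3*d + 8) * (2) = 2*d^3 - 2*d^2 - 6*d + 16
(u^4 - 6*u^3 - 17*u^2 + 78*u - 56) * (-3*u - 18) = -3*u^5 + 159*u^3 + 72*u^2 - 1236*u + 1008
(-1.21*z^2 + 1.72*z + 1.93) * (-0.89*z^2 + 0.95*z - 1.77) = 1.0769*z^4 - 2.6803*z^3 + 2.058*z^2 - 1.2109*z - 3.4161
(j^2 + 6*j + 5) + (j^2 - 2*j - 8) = 2*j^2 + 4*j - 3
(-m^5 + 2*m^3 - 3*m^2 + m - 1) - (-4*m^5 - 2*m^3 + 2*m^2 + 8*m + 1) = 3*m^5 + 4*m^3 - 5*m^2 - 7*m - 2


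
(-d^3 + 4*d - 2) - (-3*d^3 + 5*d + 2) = 2*d^3 - d - 4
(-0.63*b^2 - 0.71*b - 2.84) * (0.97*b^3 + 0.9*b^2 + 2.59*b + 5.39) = -0.6111*b^5 - 1.2557*b^4 - 5.0255*b^3 - 7.7906*b^2 - 11.1825*b - 15.3076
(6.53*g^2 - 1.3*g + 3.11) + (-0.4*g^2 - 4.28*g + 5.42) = 6.13*g^2 - 5.58*g + 8.53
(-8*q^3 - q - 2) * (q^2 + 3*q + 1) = -8*q^5 - 24*q^4 - 9*q^3 - 5*q^2 - 7*q - 2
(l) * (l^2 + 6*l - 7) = l^3 + 6*l^2 - 7*l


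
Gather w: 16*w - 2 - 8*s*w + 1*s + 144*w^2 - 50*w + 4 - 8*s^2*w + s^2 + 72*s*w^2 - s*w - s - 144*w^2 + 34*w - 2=s^2 + 72*s*w^2 + w*(-8*s^2 - 9*s)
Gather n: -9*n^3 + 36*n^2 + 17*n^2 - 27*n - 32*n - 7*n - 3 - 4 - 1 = -9*n^3 + 53*n^2 - 66*n - 8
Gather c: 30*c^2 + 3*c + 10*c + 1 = 30*c^2 + 13*c + 1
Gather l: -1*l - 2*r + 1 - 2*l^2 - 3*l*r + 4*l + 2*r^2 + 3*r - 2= -2*l^2 + l*(3 - 3*r) + 2*r^2 + r - 1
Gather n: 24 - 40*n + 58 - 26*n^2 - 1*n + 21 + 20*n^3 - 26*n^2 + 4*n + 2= 20*n^3 - 52*n^2 - 37*n + 105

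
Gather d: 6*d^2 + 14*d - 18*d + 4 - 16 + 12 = 6*d^2 - 4*d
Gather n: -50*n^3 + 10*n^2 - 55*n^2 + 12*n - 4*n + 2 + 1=-50*n^3 - 45*n^2 + 8*n + 3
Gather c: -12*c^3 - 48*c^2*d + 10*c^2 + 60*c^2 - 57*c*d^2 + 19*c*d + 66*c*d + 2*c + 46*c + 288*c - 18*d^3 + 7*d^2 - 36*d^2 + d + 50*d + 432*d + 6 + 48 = -12*c^3 + c^2*(70 - 48*d) + c*(-57*d^2 + 85*d + 336) - 18*d^3 - 29*d^2 + 483*d + 54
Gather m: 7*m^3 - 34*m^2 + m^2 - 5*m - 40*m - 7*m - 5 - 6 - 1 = 7*m^3 - 33*m^2 - 52*m - 12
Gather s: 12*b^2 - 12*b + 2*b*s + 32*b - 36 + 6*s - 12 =12*b^2 + 20*b + s*(2*b + 6) - 48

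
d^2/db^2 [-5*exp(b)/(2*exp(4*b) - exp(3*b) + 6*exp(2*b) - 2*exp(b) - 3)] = 5*(2*(8*exp(3*b) - 3*exp(2*b) + 12*exp(b) - 2)^2*exp(2*b) + 3*(16*exp(3*b) - 5*exp(2*b) + 16*exp(b) - 2)*(-2*exp(4*b) + exp(3*b) - 6*exp(2*b) + 2*exp(b) + 3)*exp(b) + (-2*exp(4*b) + exp(3*b) - 6*exp(2*b) + 2*exp(b) + 3)^2)*exp(b)/(-2*exp(4*b) + exp(3*b) - 6*exp(2*b) + 2*exp(b) + 3)^3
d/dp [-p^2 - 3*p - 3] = -2*p - 3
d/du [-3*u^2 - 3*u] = -6*u - 3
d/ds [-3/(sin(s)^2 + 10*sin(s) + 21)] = 6*(sin(s) + 5)*cos(s)/(sin(s)^2 + 10*sin(s) + 21)^2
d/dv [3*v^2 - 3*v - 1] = 6*v - 3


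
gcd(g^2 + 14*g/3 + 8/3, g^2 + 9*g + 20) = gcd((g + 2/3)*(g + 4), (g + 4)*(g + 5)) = g + 4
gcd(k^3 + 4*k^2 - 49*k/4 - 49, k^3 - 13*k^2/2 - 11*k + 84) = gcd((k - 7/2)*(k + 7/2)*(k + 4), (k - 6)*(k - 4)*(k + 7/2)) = k + 7/2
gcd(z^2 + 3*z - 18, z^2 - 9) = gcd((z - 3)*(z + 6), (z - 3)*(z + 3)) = z - 3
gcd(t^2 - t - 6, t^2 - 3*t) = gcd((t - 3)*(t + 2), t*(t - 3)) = t - 3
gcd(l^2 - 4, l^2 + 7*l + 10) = l + 2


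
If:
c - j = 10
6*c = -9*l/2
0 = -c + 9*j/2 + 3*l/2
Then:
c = 30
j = 20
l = -40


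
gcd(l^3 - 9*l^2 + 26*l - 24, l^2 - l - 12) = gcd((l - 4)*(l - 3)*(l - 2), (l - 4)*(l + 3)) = l - 4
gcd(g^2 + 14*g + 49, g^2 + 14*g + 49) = g^2 + 14*g + 49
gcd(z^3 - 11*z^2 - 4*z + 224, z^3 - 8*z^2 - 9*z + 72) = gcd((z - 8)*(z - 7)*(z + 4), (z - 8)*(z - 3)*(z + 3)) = z - 8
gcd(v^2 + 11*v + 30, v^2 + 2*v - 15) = v + 5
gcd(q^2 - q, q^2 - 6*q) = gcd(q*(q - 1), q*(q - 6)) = q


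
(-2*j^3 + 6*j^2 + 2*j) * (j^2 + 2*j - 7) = -2*j^5 + 2*j^4 + 28*j^3 - 38*j^2 - 14*j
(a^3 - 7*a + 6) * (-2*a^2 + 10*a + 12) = -2*a^5 + 10*a^4 + 26*a^3 - 82*a^2 - 24*a + 72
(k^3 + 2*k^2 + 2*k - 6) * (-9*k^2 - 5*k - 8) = -9*k^5 - 23*k^4 - 36*k^3 + 28*k^2 + 14*k + 48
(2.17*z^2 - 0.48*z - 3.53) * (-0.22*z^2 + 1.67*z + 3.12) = -0.4774*z^4 + 3.7295*z^3 + 6.7454*z^2 - 7.3927*z - 11.0136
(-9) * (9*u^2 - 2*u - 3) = -81*u^2 + 18*u + 27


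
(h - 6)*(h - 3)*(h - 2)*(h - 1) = h^4 - 12*h^3 + 47*h^2 - 72*h + 36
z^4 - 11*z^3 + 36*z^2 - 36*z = z*(z - 6)*(z - 3)*(z - 2)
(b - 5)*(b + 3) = b^2 - 2*b - 15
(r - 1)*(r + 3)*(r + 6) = r^3 + 8*r^2 + 9*r - 18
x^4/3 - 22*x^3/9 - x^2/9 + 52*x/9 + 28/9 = (x/3 + 1/3)*(x - 7)*(x - 2)*(x + 2/3)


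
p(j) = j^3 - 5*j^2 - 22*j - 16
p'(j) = 3*j^2 - 10*j - 22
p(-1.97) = 0.29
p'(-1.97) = 9.34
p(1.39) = -53.55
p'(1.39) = -30.10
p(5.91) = -114.24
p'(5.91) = 23.68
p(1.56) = -58.69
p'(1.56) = -30.30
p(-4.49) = -108.54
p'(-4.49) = 83.38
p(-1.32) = 2.03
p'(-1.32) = -3.57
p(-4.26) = -90.33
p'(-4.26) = 75.04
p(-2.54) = -8.77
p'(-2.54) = 22.75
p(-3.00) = -22.00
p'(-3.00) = 35.00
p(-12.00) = -2200.00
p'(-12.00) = 530.00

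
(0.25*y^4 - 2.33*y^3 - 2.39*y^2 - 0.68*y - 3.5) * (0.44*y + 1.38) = 0.11*y^5 - 0.6802*y^4 - 4.267*y^3 - 3.5974*y^2 - 2.4784*y - 4.83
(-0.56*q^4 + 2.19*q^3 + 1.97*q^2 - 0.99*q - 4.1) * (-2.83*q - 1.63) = 1.5848*q^5 - 5.2849*q^4 - 9.1448*q^3 - 0.4094*q^2 + 13.2167*q + 6.683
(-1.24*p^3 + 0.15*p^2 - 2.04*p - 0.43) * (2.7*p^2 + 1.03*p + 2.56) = -3.348*p^5 - 0.8722*p^4 - 8.5279*p^3 - 2.8782*p^2 - 5.6653*p - 1.1008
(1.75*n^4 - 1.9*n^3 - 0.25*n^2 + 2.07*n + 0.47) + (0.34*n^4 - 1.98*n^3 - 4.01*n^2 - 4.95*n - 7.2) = 2.09*n^4 - 3.88*n^3 - 4.26*n^2 - 2.88*n - 6.73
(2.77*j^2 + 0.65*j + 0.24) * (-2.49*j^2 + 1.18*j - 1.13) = -6.8973*j^4 + 1.6501*j^3 - 2.9607*j^2 - 0.4513*j - 0.2712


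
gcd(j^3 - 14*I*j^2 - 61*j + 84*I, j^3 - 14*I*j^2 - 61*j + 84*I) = j^3 - 14*I*j^2 - 61*j + 84*I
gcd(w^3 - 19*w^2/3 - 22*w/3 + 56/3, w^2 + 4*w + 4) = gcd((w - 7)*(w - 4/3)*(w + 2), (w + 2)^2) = w + 2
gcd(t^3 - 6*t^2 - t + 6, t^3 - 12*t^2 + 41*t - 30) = t^2 - 7*t + 6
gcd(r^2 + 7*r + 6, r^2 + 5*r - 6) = r + 6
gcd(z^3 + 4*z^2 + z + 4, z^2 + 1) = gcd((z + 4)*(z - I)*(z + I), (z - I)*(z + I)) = z^2 + 1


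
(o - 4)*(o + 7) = o^2 + 3*o - 28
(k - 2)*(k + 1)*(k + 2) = k^3 + k^2 - 4*k - 4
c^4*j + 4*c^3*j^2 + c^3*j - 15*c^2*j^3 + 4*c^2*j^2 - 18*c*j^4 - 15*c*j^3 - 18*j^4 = (c - 3*j)*(c + j)*(c + 6*j)*(c*j + j)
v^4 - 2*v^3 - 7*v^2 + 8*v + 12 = (v - 3)*(v - 2)*(v + 1)*(v + 2)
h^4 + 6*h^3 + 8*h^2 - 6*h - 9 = (h - 1)*(h + 1)*(h + 3)^2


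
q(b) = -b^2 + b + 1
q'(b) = 1 - 2*b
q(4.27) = -12.96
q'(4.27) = -7.54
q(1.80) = -0.44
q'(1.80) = -2.60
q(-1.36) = -2.21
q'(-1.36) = 3.72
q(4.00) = -11.00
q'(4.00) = -7.00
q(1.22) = 0.73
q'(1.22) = -1.44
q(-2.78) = -9.51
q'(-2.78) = 6.56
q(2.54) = -2.91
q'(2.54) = -4.08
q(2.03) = -1.09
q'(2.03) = -3.06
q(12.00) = -131.00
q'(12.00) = -23.00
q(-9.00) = -89.00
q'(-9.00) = 19.00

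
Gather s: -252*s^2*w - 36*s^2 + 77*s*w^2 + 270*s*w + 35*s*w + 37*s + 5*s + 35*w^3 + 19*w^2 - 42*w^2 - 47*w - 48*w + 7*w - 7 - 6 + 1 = s^2*(-252*w - 36) + s*(77*w^2 + 305*w + 42) + 35*w^3 - 23*w^2 - 88*w - 12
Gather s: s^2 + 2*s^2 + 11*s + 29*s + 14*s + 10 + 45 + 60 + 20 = 3*s^2 + 54*s + 135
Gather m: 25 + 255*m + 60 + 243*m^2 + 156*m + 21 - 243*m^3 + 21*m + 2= -243*m^3 + 243*m^2 + 432*m + 108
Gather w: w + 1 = w + 1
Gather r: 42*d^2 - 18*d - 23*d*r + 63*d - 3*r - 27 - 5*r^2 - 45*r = 42*d^2 + 45*d - 5*r^2 + r*(-23*d - 48) - 27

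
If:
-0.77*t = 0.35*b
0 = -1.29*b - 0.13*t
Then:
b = 0.00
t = 0.00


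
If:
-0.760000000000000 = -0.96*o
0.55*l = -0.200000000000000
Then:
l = -0.36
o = 0.79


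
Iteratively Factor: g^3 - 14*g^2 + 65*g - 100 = (g - 5)*(g^2 - 9*g + 20) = (g - 5)^2*(g - 4)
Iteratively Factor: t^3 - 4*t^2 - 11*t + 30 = (t - 2)*(t^2 - 2*t - 15) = (t - 2)*(t + 3)*(t - 5)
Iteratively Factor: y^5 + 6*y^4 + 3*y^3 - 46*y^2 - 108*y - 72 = (y + 2)*(y^4 + 4*y^3 - 5*y^2 - 36*y - 36) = (y + 2)^2*(y^3 + 2*y^2 - 9*y - 18) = (y + 2)^3*(y^2 - 9) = (y - 3)*(y + 2)^3*(y + 3)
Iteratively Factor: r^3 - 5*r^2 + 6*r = (r - 3)*(r^2 - 2*r) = r*(r - 3)*(r - 2)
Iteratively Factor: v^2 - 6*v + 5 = (v - 1)*(v - 5)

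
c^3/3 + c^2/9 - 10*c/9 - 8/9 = (c/3 + 1/3)*(c - 2)*(c + 4/3)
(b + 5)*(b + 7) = b^2 + 12*b + 35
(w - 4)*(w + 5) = w^2 + w - 20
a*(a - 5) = a^2 - 5*a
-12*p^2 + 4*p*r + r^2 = (-2*p + r)*(6*p + r)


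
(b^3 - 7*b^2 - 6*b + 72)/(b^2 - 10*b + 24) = b + 3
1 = 1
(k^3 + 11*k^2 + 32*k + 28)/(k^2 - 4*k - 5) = (k^3 + 11*k^2 + 32*k + 28)/(k^2 - 4*k - 5)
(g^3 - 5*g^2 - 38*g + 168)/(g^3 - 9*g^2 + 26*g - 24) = (g^2 - g - 42)/(g^2 - 5*g + 6)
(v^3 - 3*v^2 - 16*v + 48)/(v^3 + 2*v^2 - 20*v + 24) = (v^3 - 3*v^2 - 16*v + 48)/(v^3 + 2*v^2 - 20*v + 24)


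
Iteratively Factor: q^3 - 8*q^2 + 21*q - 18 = (q - 3)*(q^2 - 5*q + 6) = (q - 3)*(q - 2)*(q - 3)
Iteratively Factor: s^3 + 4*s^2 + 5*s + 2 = (s + 1)*(s^2 + 3*s + 2) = (s + 1)^2*(s + 2)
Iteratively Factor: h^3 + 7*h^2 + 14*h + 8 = (h + 4)*(h^2 + 3*h + 2) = (h + 2)*(h + 4)*(h + 1)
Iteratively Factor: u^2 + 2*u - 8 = (u + 4)*(u - 2)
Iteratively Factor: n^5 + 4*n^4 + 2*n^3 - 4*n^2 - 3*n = (n + 1)*(n^4 + 3*n^3 - n^2 - 3*n) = (n + 1)^2*(n^3 + 2*n^2 - 3*n) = (n + 1)^2*(n + 3)*(n^2 - n) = n*(n + 1)^2*(n + 3)*(n - 1)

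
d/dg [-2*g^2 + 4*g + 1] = 4 - 4*g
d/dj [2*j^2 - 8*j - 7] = 4*j - 8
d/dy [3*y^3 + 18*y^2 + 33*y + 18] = 9*y^2 + 36*y + 33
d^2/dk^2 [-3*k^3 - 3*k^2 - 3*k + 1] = -18*k - 6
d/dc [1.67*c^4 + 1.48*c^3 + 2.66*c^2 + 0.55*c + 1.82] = 6.68*c^3 + 4.44*c^2 + 5.32*c + 0.55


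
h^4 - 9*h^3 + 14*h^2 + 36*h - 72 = (h - 6)*(h - 3)*(h - 2)*(h + 2)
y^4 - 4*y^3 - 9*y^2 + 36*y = y*(y - 4)*(y - 3)*(y + 3)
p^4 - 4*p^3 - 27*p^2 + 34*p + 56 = (p - 7)*(p - 2)*(p + 1)*(p + 4)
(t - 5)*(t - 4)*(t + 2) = t^3 - 7*t^2 + 2*t + 40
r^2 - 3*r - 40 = (r - 8)*(r + 5)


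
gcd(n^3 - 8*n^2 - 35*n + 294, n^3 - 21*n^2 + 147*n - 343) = n^2 - 14*n + 49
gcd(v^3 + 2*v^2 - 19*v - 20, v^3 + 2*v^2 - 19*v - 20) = v^3 + 2*v^2 - 19*v - 20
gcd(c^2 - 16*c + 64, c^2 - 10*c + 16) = c - 8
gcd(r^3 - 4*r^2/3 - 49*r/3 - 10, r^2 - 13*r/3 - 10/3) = r^2 - 13*r/3 - 10/3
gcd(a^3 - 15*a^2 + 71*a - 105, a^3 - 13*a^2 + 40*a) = a - 5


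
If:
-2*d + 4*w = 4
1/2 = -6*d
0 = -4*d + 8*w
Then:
No Solution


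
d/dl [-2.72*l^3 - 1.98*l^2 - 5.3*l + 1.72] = -8.16*l^2 - 3.96*l - 5.3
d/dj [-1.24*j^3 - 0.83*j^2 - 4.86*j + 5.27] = -3.72*j^2 - 1.66*j - 4.86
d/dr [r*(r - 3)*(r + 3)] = 3*r^2 - 9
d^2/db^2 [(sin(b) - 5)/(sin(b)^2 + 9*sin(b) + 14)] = (-sin(b)^5 + 29*sin(b)^4 + 221*sin(b)^3 + 221*sin(b)^2 - 1180*sin(b) - 922)/(sin(b)^2 + 9*sin(b) + 14)^3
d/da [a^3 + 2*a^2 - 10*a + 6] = 3*a^2 + 4*a - 10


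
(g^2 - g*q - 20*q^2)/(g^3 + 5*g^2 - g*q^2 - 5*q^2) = (g^2 - g*q - 20*q^2)/(g^3 + 5*g^2 - g*q^2 - 5*q^2)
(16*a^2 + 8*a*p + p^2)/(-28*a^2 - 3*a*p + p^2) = (4*a + p)/(-7*a + p)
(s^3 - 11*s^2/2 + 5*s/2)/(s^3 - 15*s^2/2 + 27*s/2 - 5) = s/(s - 2)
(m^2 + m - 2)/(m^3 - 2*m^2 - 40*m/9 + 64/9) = 9*(m - 1)/(9*m^2 - 36*m + 32)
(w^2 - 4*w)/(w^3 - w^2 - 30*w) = (4 - w)/(-w^2 + w + 30)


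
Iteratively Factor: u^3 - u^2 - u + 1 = (u + 1)*(u^2 - 2*u + 1) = (u - 1)*(u + 1)*(u - 1)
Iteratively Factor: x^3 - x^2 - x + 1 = (x + 1)*(x^2 - 2*x + 1) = (x - 1)*(x + 1)*(x - 1)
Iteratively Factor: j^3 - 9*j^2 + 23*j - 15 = (j - 5)*(j^2 - 4*j + 3) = (j - 5)*(j - 3)*(j - 1)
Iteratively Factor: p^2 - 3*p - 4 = (p - 4)*(p + 1)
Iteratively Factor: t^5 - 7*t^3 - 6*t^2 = (t + 1)*(t^4 - t^3 - 6*t^2) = t*(t + 1)*(t^3 - t^2 - 6*t) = t*(t + 1)*(t + 2)*(t^2 - 3*t) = t^2*(t + 1)*(t + 2)*(t - 3)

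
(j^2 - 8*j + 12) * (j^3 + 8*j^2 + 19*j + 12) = j^5 - 33*j^3 - 44*j^2 + 132*j + 144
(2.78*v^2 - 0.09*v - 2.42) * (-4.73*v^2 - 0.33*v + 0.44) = -13.1494*v^4 - 0.4917*v^3 + 12.6995*v^2 + 0.759*v - 1.0648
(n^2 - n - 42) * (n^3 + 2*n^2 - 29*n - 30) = n^5 + n^4 - 73*n^3 - 85*n^2 + 1248*n + 1260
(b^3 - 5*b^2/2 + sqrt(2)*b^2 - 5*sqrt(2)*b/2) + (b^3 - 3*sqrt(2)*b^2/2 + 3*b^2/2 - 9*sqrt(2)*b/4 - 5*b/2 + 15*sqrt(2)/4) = 2*b^3 - b^2 - sqrt(2)*b^2/2 - 19*sqrt(2)*b/4 - 5*b/2 + 15*sqrt(2)/4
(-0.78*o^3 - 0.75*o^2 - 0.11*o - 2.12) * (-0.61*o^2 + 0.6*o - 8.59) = 0.4758*o^5 - 0.0105*o^4 + 6.3173*o^3 + 7.6697*o^2 - 0.3271*o + 18.2108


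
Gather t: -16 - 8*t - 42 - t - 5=-9*t - 63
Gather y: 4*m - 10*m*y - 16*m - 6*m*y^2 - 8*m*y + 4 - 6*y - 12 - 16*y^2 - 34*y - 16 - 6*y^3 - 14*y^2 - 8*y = -12*m - 6*y^3 + y^2*(-6*m - 30) + y*(-18*m - 48) - 24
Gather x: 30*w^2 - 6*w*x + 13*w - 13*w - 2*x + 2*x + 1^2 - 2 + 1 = 30*w^2 - 6*w*x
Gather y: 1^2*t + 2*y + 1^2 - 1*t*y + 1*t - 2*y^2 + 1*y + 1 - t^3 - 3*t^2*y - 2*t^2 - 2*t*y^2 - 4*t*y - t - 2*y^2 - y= -t^3 - 2*t^2 + t + y^2*(-2*t - 4) + y*(-3*t^2 - 5*t + 2) + 2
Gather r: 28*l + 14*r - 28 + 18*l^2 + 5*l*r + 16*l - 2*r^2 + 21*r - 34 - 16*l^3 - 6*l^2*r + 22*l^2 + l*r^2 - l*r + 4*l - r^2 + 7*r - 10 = -16*l^3 + 40*l^2 + 48*l + r^2*(l - 3) + r*(-6*l^2 + 4*l + 42) - 72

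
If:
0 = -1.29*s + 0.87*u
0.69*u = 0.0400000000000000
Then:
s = 0.04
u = 0.06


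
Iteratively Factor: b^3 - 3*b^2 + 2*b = (b - 2)*(b^2 - b) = b*(b - 2)*(b - 1)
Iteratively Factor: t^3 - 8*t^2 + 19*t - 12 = (t - 3)*(t^2 - 5*t + 4) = (t - 3)*(t - 1)*(t - 4)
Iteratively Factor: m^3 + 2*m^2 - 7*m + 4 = (m + 4)*(m^2 - 2*m + 1) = (m - 1)*(m + 4)*(m - 1)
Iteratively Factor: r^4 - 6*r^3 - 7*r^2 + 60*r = (r - 5)*(r^3 - r^2 - 12*r) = (r - 5)*(r - 4)*(r^2 + 3*r) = r*(r - 5)*(r - 4)*(r + 3)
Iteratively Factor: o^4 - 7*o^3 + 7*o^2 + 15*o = (o + 1)*(o^3 - 8*o^2 + 15*o) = o*(o + 1)*(o^2 - 8*o + 15) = o*(o - 3)*(o + 1)*(o - 5)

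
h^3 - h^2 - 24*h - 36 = (h - 6)*(h + 2)*(h + 3)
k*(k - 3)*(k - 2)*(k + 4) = k^4 - k^3 - 14*k^2 + 24*k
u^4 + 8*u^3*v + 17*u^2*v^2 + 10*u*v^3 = u*(u + v)*(u + 2*v)*(u + 5*v)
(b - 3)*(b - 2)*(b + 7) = b^3 + 2*b^2 - 29*b + 42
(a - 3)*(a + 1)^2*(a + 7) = a^4 + 6*a^3 - 12*a^2 - 38*a - 21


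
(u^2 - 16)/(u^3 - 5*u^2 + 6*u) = (u^2 - 16)/(u*(u^2 - 5*u + 6))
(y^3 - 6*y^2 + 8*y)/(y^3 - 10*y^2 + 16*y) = (y - 4)/(y - 8)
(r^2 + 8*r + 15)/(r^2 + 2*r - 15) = (r + 3)/(r - 3)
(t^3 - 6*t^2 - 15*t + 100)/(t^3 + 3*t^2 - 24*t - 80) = (t - 5)/(t + 4)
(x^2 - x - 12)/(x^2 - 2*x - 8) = (x + 3)/(x + 2)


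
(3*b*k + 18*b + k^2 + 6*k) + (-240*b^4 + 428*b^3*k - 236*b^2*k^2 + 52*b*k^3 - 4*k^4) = -240*b^4 + 428*b^3*k - 236*b^2*k^2 + 52*b*k^3 + 3*b*k + 18*b - 4*k^4 + k^2 + 6*k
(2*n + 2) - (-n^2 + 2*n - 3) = n^2 + 5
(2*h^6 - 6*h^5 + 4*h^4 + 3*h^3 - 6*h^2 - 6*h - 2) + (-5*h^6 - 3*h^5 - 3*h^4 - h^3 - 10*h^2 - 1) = -3*h^6 - 9*h^5 + h^4 + 2*h^3 - 16*h^2 - 6*h - 3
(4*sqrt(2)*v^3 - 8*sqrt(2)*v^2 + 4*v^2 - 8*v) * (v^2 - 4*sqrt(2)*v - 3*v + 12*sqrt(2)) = 4*sqrt(2)*v^5 - 20*sqrt(2)*v^4 - 28*v^4 + 8*sqrt(2)*v^3 + 140*v^3 - 168*v^2 + 80*sqrt(2)*v^2 - 96*sqrt(2)*v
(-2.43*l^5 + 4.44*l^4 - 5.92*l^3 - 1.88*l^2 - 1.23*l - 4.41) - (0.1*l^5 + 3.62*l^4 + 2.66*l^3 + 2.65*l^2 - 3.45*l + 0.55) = -2.53*l^5 + 0.82*l^4 - 8.58*l^3 - 4.53*l^2 + 2.22*l - 4.96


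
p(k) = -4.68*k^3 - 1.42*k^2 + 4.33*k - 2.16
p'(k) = -14.04*k^2 - 2.84*k + 4.33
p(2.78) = -101.65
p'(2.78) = -112.07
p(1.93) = -32.74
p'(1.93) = -53.45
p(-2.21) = 31.85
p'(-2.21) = -57.97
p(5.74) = -909.17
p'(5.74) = -474.56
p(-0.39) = -3.79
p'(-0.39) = 3.30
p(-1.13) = -2.11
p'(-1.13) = -10.39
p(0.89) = -2.73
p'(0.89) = -9.32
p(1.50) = -14.66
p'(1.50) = -31.52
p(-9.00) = 3255.57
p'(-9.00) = -1107.35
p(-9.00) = 3255.57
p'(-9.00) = -1107.35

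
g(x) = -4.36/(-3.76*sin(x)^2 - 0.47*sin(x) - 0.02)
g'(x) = -4.36*(7.52*sin(x)*cos(x) + 0.47*cos(x))/(-3.76*sin(x)^2 - 0.47*sin(x) - 0.02)^2 = -(32.7872*sin(x) + 2.0492)*cos(x)/(3.76*sin(x)^2 + 0.47*sin(x) + 0.02)^2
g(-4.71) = 1.03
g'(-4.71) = 0.00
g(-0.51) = 6.35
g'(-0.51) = 25.84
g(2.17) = 1.47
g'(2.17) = 1.86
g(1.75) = 1.06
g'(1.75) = 0.36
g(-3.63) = 4.08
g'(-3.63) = 13.49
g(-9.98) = 3.32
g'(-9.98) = 9.54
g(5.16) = 1.64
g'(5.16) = 1.69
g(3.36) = 46.05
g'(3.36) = -550.42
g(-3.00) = 152.70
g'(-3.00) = -3130.05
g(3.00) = 27.05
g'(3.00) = 254.33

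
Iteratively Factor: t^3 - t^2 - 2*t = (t - 2)*(t^2 + t) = (t - 2)*(t + 1)*(t)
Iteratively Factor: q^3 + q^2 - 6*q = (q)*(q^2 + q - 6) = q*(q + 3)*(q - 2)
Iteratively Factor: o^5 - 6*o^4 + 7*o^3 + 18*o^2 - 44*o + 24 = (o - 3)*(o^4 - 3*o^3 - 2*o^2 + 12*o - 8) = (o - 3)*(o - 2)*(o^3 - o^2 - 4*o + 4) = (o - 3)*(o - 2)*(o - 1)*(o^2 - 4) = (o - 3)*(o - 2)*(o - 1)*(o + 2)*(o - 2)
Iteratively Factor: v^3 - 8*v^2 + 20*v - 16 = (v - 2)*(v^2 - 6*v + 8) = (v - 4)*(v - 2)*(v - 2)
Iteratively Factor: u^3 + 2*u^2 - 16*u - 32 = (u + 4)*(u^2 - 2*u - 8) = (u + 2)*(u + 4)*(u - 4)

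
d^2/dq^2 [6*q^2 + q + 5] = 12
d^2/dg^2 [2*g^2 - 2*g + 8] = 4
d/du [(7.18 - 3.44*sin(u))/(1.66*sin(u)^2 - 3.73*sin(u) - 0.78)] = (5.7104*sin(u)^2 - 23.8376*sin(u) + 29.4646)*cos(u)/(2.7556*sin(u)^4 - 12.3836*sin(u)^3 + 11.3233*sin(u)^2 + 5.8188*sin(u) + 0.6084)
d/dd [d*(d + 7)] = 2*d + 7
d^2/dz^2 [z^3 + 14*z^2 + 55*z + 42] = 6*z + 28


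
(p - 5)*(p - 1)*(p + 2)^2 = p^4 - 2*p^3 - 15*p^2 - 4*p + 20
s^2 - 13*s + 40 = (s - 8)*(s - 5)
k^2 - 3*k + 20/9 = (k - 5/3)*(k - 4/3)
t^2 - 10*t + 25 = (t - 5)^2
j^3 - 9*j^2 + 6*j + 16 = (j - 8)*(j - 2)*(j + 1)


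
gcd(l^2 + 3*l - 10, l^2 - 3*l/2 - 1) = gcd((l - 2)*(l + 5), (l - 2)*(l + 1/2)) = l - 2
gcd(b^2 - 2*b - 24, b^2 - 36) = b - 6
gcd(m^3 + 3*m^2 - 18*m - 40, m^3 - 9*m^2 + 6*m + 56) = m^2 - 2*m - 8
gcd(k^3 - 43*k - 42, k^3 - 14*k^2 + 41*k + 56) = k^2 - 6*k - 7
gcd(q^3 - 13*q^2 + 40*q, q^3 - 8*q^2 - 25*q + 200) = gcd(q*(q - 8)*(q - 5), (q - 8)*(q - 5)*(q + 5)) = q^2 - 13*q + 40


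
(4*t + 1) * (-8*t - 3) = -32*t^2 - 20*t - 3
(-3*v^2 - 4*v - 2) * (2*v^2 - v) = -6*v^4 - 5*v^3 + 2*v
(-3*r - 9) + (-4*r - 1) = -7*r - 10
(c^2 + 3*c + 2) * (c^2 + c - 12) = c^4 + 4*c^3 - 7*c^2 - 34*c - 24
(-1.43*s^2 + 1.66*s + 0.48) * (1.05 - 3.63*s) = 5.1909*s^3 - 7.5273*s^2 + 0.000599999999999934*s + 0.504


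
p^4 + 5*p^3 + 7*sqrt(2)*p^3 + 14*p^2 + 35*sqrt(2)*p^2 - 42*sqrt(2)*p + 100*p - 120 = (p - 1)*(p + 6)*(p + 2*sqrt(2))*(p + 5*sqrt(2))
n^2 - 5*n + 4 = (n - 4)*(n - 1)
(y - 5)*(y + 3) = y^2 - 2*y - 15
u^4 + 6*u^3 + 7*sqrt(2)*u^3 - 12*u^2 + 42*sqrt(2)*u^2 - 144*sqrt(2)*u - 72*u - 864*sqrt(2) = (u + 6)*(u - 3*sqrt(2))*(u + 4*sqrt(2))*(u + 6*sqrt(2))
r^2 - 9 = (r - 3)*(r + 3)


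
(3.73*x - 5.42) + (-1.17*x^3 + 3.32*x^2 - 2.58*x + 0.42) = -1.17*x^3 + 3.32*x^2 + 1.15*x - 5.0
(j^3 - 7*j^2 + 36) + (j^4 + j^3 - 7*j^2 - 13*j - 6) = j^4 + 2*j^3 - 14*j^2 - 13*j + 30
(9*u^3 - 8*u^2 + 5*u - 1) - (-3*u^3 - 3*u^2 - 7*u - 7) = 12*u^3 - 5*u^2 + 12*u + 6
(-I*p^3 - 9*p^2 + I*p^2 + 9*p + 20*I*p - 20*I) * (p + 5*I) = -I*p^4 - 4*p^3 + I*p^3 + 4*p^2 - 25*I*p^2 - 100*p + 25*I*p + 100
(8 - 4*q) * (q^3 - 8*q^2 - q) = -4*q^4 + 40*q^3 - 60*q^2 - 8*q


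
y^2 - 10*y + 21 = (y - 7)*(y - 3)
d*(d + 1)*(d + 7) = d^3 + 8*d^2 + 7*d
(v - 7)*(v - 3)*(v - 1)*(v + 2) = v^4 - 9*v^3 + 9*v^2 + 41*v - 42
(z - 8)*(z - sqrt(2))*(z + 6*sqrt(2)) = z^3 - 8*z^2 + 5*sqrt(2)*z^2 - 40*sqrt(2)*z - 12*z + 96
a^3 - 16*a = a*(a - 4)*(a + 4)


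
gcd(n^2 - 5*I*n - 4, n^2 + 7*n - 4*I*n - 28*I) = n - 4*I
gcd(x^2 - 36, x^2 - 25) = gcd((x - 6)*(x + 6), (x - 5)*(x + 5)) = 1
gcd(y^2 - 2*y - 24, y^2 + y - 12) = y + 4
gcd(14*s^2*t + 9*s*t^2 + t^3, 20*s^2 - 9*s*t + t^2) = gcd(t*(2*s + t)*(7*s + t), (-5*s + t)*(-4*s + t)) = 1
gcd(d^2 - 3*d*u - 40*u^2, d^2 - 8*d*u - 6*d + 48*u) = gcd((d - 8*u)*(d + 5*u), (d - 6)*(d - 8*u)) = -d + 8*u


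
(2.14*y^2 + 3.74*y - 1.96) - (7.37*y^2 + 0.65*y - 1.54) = -5.23*y^2 + 3.09*y - 0.42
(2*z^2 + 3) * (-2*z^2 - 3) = -4*z^4 - 12*z^2 - 9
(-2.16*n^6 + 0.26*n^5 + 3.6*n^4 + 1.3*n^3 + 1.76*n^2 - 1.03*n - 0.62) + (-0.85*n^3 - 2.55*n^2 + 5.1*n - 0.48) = -2.16*n^6 + 0.26*n^5 + 3.6*n^4 + 0.45*n^3 - 0.79*n^2 + 4.07*n - 1.1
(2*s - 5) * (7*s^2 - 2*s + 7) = 14*s^3 - 39*s^2 + 24*s - 35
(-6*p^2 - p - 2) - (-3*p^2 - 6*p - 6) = -3*p^2 + 5*p + 4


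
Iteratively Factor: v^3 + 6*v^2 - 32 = (v + 4)*(v^2 + 2*v - 8) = (v - 2)*(v + 4)*(v + 4)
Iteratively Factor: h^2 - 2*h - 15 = (h + 3)*(h - 5)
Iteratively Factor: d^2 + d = (d)*(d + 1)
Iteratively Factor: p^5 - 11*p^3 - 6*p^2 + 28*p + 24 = (p + 1)*(p^4 - p^3 - 10*p^2 + 4*p + 24) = (p + 1)*(p + 2)*(p^3 - 3*p^2 - 4*p + 12) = (p + 1)*(p + 2)^2*(p^2 - 5*p + 6) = (p - 3)*(p + 1)*(p + 2)^2*(p - 2)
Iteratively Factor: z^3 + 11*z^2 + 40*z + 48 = (z + 4)*(z^2 + 7*z + 12) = (z + 3)*(z + 4)*(z + 4)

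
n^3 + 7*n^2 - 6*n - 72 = (n - 3)*(n + 4)*(n + 6)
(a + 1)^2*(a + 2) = a^3 + 4*a^2 + 5*a + 2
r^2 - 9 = (r - 3)*(r + 3)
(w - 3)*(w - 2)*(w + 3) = w^3 - 2*w^2 - 9*w + 18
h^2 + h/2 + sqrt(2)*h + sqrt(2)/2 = (h + 1/2)*(h + sqrt(2))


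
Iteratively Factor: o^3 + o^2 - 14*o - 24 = (o + 2)*(o^2 - o - 12) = (o - 4)*(o + 2)*(o + 3)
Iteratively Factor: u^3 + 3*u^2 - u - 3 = (u + 3)*(u^2 - 1) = (u - 1)*(u + 3)*(u + 1)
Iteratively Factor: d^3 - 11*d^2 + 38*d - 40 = (d - 5)*(d^2 - 6*d + 8) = (d - 5)*(d - 2)*(d - 4)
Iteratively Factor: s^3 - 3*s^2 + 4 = (s + 1)*(s^2 - 4*s + 4) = (s - 2)*(s + 1)*(s - 2)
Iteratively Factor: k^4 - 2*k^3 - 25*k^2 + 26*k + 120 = (k - 5)*(k^3 + 3*k^2 - 10*k - 24) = (k - 5)*(k - 3)*(k^2 + 6*k + 8) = (k - 5)*(k - 3)*(k + 4)*(k + 2)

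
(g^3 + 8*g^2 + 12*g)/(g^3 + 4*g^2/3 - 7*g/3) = 3*(g^2 + 8*g + 12)/(3*g^2 + 4*g - 7)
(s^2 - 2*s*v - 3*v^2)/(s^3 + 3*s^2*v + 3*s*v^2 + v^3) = (s - 3*v)/(s^2 + 2*s*v + v^2)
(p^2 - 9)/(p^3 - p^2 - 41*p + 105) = (p + 3)/(p^2 + 2*p - 35)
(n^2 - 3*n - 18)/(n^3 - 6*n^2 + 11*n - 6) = (n^2 - 3*n - 18)/(n^3 - 6*n^2 + 11*n - 6)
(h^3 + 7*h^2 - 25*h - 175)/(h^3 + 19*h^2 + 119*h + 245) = (h - 5)/(h + 7)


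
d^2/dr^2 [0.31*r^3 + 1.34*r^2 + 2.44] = 1.86*r + 2.68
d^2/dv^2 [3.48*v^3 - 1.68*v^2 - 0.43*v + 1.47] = 20.88*v - 3.36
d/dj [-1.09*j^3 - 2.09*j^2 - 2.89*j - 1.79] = -3.27*j^2 - 4.18*j - 2.89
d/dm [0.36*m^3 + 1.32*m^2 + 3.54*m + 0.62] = 1.08*m^2 + 2.64*m + 3.54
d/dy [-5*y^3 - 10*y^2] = 5*y*(-3*y - 4)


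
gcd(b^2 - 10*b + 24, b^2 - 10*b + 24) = b^2 - 10*b + 24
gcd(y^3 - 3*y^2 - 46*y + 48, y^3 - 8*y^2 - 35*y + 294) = y + 6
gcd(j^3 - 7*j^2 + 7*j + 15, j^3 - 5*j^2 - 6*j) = j + 1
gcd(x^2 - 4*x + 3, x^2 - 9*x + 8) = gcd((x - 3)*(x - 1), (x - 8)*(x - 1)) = x - 1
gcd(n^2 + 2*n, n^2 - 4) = n + 2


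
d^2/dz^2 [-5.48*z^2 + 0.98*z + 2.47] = -10.9600000000000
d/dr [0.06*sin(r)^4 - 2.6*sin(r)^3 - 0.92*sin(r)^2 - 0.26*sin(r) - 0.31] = (0.24*sin(r)^3 - 7.8*sin(r)^2 - 1.84*sin(r) - 0.26)*cos(r)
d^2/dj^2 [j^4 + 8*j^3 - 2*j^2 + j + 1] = 12*j^2 + 48*j - 4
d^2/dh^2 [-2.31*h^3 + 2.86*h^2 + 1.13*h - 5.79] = 5.72 - 13.86*h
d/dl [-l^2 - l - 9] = -2*l - 1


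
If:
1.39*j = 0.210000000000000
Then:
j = 0.15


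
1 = 1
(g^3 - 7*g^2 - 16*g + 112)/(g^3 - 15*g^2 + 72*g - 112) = (g + 4)/(g - 4)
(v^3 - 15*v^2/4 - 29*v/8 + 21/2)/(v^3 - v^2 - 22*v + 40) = (v^2 + v/4 - 21/8)/(v^2 + 3*v - 10)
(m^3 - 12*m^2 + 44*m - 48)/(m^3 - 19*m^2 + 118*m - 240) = (m^2 - 6*m + 8)/(m^2 - 13*m + 40)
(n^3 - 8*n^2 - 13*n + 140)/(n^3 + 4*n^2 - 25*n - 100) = (n - 7)/(n + 5)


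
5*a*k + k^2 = k*(5*a + k)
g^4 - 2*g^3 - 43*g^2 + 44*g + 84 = (g - 7)*(g - 2)*(g + 1)*(g + 6)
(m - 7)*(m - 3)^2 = m^3 - 13*m^2 + 51*m - 63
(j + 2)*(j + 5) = j^2 + 7*j + 10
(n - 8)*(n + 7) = n^2 - n - 56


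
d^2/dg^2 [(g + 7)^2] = 2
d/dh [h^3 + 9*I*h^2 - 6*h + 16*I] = 3*h^2 + 18*I*h - 6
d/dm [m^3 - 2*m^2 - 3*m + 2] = 3*m^2 - 4*m - 3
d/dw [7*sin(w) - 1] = 7*cos(w)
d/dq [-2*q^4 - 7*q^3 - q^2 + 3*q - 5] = -8*q^3 - 21*q^2 - 2*q + 3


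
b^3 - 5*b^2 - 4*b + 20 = (b - 5)*(b - 2)*(b + 2)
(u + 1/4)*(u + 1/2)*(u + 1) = u^3 + 7*u^2/4 + 7*u/8 + 1/8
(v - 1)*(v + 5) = v^2 + 4*v - 5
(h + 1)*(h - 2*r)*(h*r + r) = h^3*r - 2*h^2*r^2 + 2*h^2*r - 4*h*r^2 + h*r - 2*r^2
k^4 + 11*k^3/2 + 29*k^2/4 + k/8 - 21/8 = (k - 1/2)*(k + 1)*(k + 3/2)*(k + 7/2)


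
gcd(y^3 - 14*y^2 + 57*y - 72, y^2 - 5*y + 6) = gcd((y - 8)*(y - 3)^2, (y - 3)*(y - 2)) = y - 3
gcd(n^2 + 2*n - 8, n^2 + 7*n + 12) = n + 4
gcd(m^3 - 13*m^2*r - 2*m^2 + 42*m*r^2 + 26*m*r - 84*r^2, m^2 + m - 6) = m - 2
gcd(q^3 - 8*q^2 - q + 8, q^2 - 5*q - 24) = q - 8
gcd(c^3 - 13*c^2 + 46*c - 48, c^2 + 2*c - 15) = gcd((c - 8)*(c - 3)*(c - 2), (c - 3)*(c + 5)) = c - 3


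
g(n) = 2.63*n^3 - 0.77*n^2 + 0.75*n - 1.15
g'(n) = 7.89*n^2 - 1.54*n + 0.75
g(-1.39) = -10.74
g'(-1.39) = 18.13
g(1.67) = 10.20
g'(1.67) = 20.18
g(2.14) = 22.70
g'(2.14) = 33.59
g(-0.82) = -3.73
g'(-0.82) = 7.32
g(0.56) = -0.51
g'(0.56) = 2.36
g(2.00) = 18.31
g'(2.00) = 29.23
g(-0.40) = -1.74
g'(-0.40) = 2.63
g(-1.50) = -12.88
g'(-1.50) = 20.81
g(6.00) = 543.71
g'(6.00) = 275.55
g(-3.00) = -81.34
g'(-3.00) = 76.38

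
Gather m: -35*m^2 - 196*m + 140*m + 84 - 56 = -35*m^2 - 56*m + 28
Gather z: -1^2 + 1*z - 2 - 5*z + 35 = 32 - 4*z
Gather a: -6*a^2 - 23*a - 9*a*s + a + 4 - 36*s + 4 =-6*a^2 + a*(-9*s - 22) - 36*s + 8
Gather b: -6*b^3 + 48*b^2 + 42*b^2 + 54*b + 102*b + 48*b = -6*b^3 + 90*b^2 + 204*b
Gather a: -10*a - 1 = -10*a - 1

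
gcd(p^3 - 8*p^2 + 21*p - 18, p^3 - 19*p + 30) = p^2 - 5*p + 6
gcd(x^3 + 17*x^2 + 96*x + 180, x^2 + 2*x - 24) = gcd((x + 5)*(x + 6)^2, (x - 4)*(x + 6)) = x + 6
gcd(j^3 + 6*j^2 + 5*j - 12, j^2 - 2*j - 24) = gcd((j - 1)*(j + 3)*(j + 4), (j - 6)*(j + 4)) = j + 4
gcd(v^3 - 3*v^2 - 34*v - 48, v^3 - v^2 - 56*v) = v - 8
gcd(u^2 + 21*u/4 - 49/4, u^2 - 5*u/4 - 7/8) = u - 7/4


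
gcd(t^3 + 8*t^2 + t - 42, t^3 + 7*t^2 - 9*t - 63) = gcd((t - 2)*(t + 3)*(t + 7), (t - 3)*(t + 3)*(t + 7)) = t^2 + 10*t + 21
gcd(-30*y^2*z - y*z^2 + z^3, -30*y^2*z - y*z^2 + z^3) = 30*y^2*z + y*z^2 - z^3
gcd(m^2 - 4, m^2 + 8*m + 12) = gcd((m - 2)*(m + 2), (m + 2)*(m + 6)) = m + 2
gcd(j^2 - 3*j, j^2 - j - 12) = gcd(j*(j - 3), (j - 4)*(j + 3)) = 1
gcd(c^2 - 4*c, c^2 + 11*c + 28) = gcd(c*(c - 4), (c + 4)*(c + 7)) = 1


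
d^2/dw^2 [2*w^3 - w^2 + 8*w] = 12*w - 2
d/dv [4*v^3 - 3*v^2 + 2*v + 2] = 12*v^2 - 6*v + 2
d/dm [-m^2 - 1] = -2*m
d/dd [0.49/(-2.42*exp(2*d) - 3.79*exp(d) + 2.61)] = (2.3716*exp(d) + 1.8571)*exp(d)/(2.42*exp(2*d) + 3.79*exp(d) - 2.61)^2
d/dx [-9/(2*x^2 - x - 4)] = 9*(4*x - 1)/(-2*x^2 + x + 4)^2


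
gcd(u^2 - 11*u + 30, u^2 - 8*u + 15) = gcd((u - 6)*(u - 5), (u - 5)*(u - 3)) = u - 5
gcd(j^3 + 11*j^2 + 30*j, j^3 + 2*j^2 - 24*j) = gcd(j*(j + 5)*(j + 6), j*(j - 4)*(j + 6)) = j^2 + 6*j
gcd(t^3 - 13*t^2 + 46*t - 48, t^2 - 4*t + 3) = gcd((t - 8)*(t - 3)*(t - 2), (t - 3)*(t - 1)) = t - 3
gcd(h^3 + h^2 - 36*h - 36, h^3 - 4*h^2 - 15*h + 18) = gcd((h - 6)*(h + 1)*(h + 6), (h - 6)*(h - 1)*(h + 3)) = h - 6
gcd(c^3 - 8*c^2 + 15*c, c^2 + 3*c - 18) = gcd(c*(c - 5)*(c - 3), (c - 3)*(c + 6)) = c - 3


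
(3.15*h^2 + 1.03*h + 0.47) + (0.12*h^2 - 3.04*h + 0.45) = 3.27*h^2 - 2.01*h + 0.92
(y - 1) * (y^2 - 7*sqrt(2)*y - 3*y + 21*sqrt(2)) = y^3 - 7*sqrt(2)*y^2 - 4*y^2 + 3*y + 28*sqrt(2)*y - 21*sqrt(2)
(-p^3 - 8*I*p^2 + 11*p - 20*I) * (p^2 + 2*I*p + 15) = -p^5 - 10*I*p^4 + 12*p^3 - 118*I*p^2 + 205*p - 300*I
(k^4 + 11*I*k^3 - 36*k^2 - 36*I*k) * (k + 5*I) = k^5 + 16*I*k^4 - 91*k^3 - 216*I*k^2 + 180*k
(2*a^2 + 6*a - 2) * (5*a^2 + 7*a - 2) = 10*a^4 + 44*a^3 + 28*a^2 - 26*a + 4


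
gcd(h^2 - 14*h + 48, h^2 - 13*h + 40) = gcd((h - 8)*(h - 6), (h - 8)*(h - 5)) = h - 8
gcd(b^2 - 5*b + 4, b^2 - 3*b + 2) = b - 1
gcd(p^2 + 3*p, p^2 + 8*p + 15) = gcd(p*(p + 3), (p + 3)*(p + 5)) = p + 3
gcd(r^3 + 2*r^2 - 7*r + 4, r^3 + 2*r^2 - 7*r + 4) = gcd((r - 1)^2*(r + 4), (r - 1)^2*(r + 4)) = r^3 + 2*r^2 - 7*r + 4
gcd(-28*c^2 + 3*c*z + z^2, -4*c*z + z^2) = -4*c + z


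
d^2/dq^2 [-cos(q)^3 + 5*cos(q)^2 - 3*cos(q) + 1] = 15*cos(q)/4 - 10*cos(2*q) + 9*cos(3*q)/4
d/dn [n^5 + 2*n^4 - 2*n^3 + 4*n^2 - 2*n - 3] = 5*n^4 + 8*n^3 - 6*n^2 + 8*n - 2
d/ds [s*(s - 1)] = 2*s - 1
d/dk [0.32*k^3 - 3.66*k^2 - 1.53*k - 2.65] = 0.96*k^2 - 7.32*k - 1.53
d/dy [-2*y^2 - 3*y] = -4*y - 3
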